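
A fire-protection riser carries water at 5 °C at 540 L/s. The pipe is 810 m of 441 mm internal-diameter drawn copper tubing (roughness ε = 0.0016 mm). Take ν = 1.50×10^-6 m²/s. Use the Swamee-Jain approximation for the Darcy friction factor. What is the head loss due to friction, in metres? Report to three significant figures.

V = 4Q/(πD²) = 4·0.540/(π·0.441²) = 3.535 m/s
Re = VD/ν = 3.535·0.441/1.50×10^-6 = 1.04×10^6 → turbulent
ε/D = 0.0016/441 = 3.63×10^-6
Swamee-Jain: f = 0.01163
h_f = f(L/D)V²/(2g) = 0.01163·(810/0.441)·3.535²/(2·9.81) = 13.60 m

h_f ≈ 13.6 m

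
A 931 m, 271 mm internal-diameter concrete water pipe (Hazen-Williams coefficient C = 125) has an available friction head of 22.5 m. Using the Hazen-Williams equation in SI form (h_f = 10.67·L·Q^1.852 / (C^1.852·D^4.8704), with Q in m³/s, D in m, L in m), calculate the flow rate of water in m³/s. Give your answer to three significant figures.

Q ≈ 0.151 m³/s

Rearranging: Q = [h_f·C^1.852·D^4.8704 / (10.67·L)]^(1/1.852)
Q = [22.5·125^1.852·0.271^4.8704 / (10.67·931)]^0.540 = 0.1505 m³/s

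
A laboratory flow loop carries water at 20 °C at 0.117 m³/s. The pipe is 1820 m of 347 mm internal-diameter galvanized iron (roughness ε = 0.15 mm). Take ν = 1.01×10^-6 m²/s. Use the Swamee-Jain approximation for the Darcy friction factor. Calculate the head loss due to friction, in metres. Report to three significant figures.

V = 4Q/(πD²) = 4·0.117/(π·0.347²) = 1.237 m/s
Re = VD/ν = 1.237·0.347/1.01×10^-6 = 4.25×10^5 → turbulent
ε/D = 0.15/347 = 4.32×10^-4
Swamee-Jain: f = 0.01750
h_f = f(L/D)V²/(2g) = 0.01750·(1820/0.347)·1.237²/(2·9.81) = 7.162 m

h_f ≈ 7.16 m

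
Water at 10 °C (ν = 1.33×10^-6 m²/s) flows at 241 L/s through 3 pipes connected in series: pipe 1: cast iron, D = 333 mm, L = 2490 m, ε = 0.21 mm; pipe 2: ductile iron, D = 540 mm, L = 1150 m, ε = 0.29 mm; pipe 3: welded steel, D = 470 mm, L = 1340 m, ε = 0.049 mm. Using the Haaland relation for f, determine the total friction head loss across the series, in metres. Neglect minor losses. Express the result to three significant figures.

Pipe 1: V = 2.767 m/s, Re = 6.93×10^5, ε/D = 6.31×10^-4, f = 0.01817, h_1 = f(L/D)V²/2g = 53.02 m
Pipe 2: V = 1.052 m/s, Re = 4.27×10^5, ε/D = 5.37×10^-4, f = 0.01793, h_2 = f(L/D)V²/2g = 2.156 m
Pipe 3: V = 1.389 m/s, Re = 4.91×10^5, ε/D = 1.04×10^-4, f = 0.01434, h_3 = f(L/D)V²/2g = 4.021 m
Series → Q common, losses add: H = Σh = 59.20 m

H ≈ 59.2 m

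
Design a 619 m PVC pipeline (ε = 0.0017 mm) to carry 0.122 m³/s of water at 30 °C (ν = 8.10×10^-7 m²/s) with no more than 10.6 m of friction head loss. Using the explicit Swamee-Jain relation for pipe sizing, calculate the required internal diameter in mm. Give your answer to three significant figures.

Swamee-Jain (Type III): D = 0.66·[ε^1.25·(LQ²/(gh_f))^4.75 + ν·Q^9.4·(L/(gh_f))^5.2]^0.04
LQ²/(gh_f) = 0.08860; L/(gh_f) = 5.953
Term 1 = ε^1.25·(…)^4.75 = 6.14×10^-13; Term 2 = ν·Q^9.4·(…)^5.2 = 2.23×10^-11
D = 0.66·(6.14×10^-13 + 2.23×10^-11)^0.04 = 0.2477 m = 248 mm
Check: V = 2.53 m/s, Re = 7.74×10^5, f = 0.01227, h_f = 10.0 m ≈ 10.6 m ✓

D ≈ 248 mm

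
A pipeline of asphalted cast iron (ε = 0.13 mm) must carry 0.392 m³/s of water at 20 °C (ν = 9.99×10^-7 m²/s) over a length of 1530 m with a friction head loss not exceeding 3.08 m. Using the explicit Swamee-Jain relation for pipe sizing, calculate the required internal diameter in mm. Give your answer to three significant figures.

Swamee-Jain (Type III): D = 0.66·[ε^1.25·(LQ²/(gh_f))^4.75 + ν·Q^9.4·(L/(gh_f))^5.2]^0.04
LQ²/(gh_f) = 7.781; L/(gh_f) = 50.64
Term 1 = ε^1.25·(…)^4.75 = 0.237; Term 2 = ν·Q^9.4·(…)^5.2 = 0.110
D = 0.66·(0.237 + 0.110)^0.04 = 0.6326 m = 633 mm
Check: V = 1.25 m/s, Re = 7.90×10^5, f = 0.01504, h_f = 2.88 m ≈ 3.08 m ✓

D ≈ 633 mm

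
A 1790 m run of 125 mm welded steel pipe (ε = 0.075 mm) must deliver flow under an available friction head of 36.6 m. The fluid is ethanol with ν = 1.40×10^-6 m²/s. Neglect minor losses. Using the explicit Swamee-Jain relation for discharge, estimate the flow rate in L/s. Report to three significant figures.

Q ≈ 19.5 L/s

Swamee-Jain (Type II): Q = -0.965·√(gD⁵h_f/L)·ln[ε/(3.7D) + √(3.17ν²L/(gD³h_f))]
√(gD⁵h_f/L) = √(9.81·0.125⁵·36.6/1790) = 0.002474
ε/(3.7D) = 1.62×10^-4; √(3.17ν²L/(gD³h_f)) = 1.26×10^-4
Q = -0.965·0.002474·ln(2.881×10^-4) = 0.01946 m³/s
Check: V = 1.59 m/s, Re = 1.42×10^5, f = 0.02006, h_f = 36.8 m ≈ 36.6 m ✓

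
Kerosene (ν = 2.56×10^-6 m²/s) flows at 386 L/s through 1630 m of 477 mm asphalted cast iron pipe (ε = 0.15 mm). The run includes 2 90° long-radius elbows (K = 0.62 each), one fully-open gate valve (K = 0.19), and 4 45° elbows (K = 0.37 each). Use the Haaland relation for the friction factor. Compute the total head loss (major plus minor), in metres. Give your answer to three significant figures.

H_L ≈ 14.1 m

V = 4Q/(πD²) = 2.160 m/s; V²/2g = 0.2378 m
Re = 4.02×10^5, ε/D = 3.14×10^-4 → f = 0.01651 (Haaland)
Major: h_f = f(L/D)·V²/2g = 0.01651·3417·0.2378 = 13.42 m
Minor: ΣK = 2.91; h_m = ΣK·V²/2g = 0.6920 m
Total H_L = 13.42 + 0.6920 = 14.11 m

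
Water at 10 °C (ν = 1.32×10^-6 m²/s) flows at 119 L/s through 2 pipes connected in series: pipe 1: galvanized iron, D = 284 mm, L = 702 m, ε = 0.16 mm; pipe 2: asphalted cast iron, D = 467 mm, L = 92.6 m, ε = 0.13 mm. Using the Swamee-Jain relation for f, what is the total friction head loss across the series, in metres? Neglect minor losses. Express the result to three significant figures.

Pipe 1: V = 1.879 m/s, Re = 4.04×10^5, ε/D = 5.63×10^-4, f = 0.01835, h_1 = f(L/D)V²/2g = 8.160 m
Pipe 2: V = 0.6947 m/s, Re = 2.46×10^5, ε/D = 2.78×10^-4, f = 0.01725, h_2 = f(L/D)V²/2g = 0.08415 m
Series → Q common, losses add: H = Σh = 8.245 m

H ≈ 8.24 m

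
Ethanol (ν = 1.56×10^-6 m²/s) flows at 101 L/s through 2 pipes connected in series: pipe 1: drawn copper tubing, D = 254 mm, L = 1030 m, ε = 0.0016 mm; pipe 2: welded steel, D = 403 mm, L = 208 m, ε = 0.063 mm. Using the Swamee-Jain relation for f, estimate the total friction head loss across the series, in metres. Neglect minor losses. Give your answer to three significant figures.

H ≈ 12.0 m

Pipe 1: V = 1.993 m/s, Re = 3.25×10^5, ε/D = 6.30×10^-6, f = 0.01424, h_1 = f(L/D)V²/2g = 11.70 m
Pipe 2: V = 0.7918 m/s, Re = 2.05×10^5, ε/D = 1.56×10^-4, f = 0.01677, h_2 = f(L/D)V²/2g = 0.2765 m
Series → Q common, losses add: H = Σh = 11.97 m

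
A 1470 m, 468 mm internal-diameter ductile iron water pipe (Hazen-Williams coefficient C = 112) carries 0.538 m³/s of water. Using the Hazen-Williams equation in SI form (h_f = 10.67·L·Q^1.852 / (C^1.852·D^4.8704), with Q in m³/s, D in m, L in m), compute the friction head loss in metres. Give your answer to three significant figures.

h_f ≈ 32.2 m

h_f = 10.67·1470·0.538^1.852 / (112^1.852·0.468^4.8704) = 32.19 m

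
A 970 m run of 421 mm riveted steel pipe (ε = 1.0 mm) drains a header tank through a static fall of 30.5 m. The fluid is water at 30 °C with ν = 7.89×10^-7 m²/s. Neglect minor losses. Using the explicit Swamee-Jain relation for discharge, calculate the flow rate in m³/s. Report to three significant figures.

Q ≈ 0.452 m³/s

Swamee-Jain (Type II): Q = -0.965·√(gD⁵h_f/L)·ln[ε/(3.7D) + √(3.17ν²L/(gD³h_f))]
√(gD⁵h_f/L) = √(9.81·0.421⁵·30.5/970) = 0.06387
ε/(3.7D) = 6.42×10^-4; √(3.17ν²L/(gD³h_f)) = 9.26×10^-6
Q = -0.965·0.06387·ln(6.512×10^-4) = 0.4522 m³/s
Check: V = 3.25 m/s, Re = 1.73×10^6, f = 0.02467, h_f = 30.6 m ≈ 30.5 m ✓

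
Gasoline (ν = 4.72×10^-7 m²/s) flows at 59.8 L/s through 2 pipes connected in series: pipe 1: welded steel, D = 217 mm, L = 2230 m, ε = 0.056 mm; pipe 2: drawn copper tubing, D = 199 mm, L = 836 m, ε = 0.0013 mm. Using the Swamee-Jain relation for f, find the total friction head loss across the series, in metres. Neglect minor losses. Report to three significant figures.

H ≈ 31.0 m

Pipe 1: V = 1.617 m/s, Re = 7.43×10^5, ε/D = 2.58×10^-4, f = 0.01561, h_1 = f(L/D)V²/2g = 21.38 m
Pipe 2: V = 1.923 m/s, Re = 8.11×10^5, ε/D = 6.53×10^-6, f = 0.01217, h_2 = f(L/D)V²/2g = 9.634 m
Series → Q common, losses add: H = Σh = 31.01 m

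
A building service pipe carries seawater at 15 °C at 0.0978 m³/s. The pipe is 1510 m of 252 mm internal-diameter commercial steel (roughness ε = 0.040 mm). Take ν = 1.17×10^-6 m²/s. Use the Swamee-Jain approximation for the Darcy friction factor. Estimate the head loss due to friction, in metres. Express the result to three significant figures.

h_f ≈ 18.0 m

V = 4Q/(πD²) = 4·0.0978/(π·0.252²) = 1.961 m/s
Re = VD/ν = 1.961·0.252/1.17×10^-6 = 4.22×10^5 → turbulent
ε/D = 0.040/252 = 1.59×10^-4
Swamee-Jain: f = 0.01537
h_f = f(L/D)V²/(2g) = 0.01537·(1510/0.252)·1.961²/(2·9.81) = 18.04 m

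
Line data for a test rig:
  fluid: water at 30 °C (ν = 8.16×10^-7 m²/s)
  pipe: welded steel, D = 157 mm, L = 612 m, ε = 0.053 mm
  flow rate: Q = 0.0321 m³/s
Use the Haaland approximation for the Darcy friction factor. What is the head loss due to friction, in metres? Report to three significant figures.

h_f ≈ 9.27 m

V = 4Q/(πD²) = 4·0.0321/(π·0.157²) = 1.658 m/s
Re = VD/ν = 1.658·0.157/8.16×10^-7 = 3.19×10^5 → turbulent
ε/D = 0.053/157 = 3.38×10^-4
Haaland: f = 0.01697
h_f = f(L/D)V²/(2g) = 0.01697·(612/0.157)·1.658²/(2·9.81) = 9.272 m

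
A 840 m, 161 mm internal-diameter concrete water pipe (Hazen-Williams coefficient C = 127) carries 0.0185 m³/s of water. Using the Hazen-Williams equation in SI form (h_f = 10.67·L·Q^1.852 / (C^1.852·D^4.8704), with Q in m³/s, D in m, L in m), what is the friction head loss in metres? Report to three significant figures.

h_f = 10.67·840·0.0185^1.852 / (127^1.852·0.161^4.8704) = 5.130 m

h_f ≈ 5.13 m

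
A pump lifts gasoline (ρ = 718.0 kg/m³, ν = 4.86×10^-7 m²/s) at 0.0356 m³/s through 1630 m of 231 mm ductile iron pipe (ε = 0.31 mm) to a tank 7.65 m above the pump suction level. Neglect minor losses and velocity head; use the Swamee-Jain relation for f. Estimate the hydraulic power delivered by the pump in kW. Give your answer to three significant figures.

V = 4Q/(πD²) = 0.8494 m/s; Re = 4.04×10^5; ε/D = 0.00134; f = 0.02185
h_f = f(L/D)V²/2g = 5.670 m
Total head H = z + h_f = 7.65 + 5.670 = 13.32 m
P_hyd = ρgQH = 718.0·9.81·0.0356·13.32 = 3.340 kW

P_hyd ≈ 3.34 kW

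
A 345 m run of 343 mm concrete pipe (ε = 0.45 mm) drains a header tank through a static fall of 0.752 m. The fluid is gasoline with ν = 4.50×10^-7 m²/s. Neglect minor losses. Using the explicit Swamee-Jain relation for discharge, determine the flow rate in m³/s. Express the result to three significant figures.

Q ≈ 0.0765 m³/s

Swamee-Jain (Type II): Q = -0.965·√(gD⁵h_f/L)·ln[ε/(3.7D) + √(3.17ν²L/(gD³h_f))]
√(gD⁵h_f/L) = √(9.81·0.343⁵·0.752/345) = 0.01008
ε/(3.7D) = 3.55×10^-4; √(3.17ν²L/(gD³h_f)) = 2.73×10^-5
Q = -0.965·0.01008·ln(3.819×10^-4) = 0.07652 m³/s
Check: V = 0.828 m/s, Re = 6.31×10^5, f = 0.02150, h_f = 0.756 m ≈ 0.752 m ✓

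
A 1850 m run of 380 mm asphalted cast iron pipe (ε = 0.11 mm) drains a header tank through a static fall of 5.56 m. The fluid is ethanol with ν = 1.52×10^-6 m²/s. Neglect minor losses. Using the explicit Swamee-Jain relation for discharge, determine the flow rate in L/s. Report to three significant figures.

Q ≈ 130 L/s

Swamee-Jain (Type II): Q = -0.965·√(gD⁵h_f/L)·ln[ε/(3.7D) + √(3.17ν²L/(gD³h_f))]
√(gD⁵h_f/L) = √(9.81·0.380⁵·5.56/1850) = 0.01528
ε/(3.7D) = 7.82×10^-5; √(3.17ν²L/(gD³h_f)) = 6.73×10^-5
Q = -0.965·0.01528·ln(1.455×10^-4) = 0.1303 m³/s
Check: V = 1.15 m/s, Re = 2.87×10^5, f = 0.01706, h_f = 5.59 m ≈ 5.56 m ✓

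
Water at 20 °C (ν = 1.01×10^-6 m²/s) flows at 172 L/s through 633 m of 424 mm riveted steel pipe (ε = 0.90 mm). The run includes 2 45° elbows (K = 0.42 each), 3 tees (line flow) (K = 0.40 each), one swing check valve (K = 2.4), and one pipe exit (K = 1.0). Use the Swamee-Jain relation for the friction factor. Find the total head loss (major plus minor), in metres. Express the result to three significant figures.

V = 4Q/(πD²) = 1.218 m/s; V²/2g = 0.07563 m
Re = 5.11×10^5, ε/D = 0.00212 → f = 0.02425 (Swamee-Jain)
Major: h_f = f(L/D)·V²/2g = 0.02425·1493·0.07563 = 2.738 m
Minor: ΣK = 5.44; h_m = ΣK·V²/2g = 0.4114 m
Total H_L = 2.738 + 0.4114 = 3.150 m

H_L ≈ 3.15 m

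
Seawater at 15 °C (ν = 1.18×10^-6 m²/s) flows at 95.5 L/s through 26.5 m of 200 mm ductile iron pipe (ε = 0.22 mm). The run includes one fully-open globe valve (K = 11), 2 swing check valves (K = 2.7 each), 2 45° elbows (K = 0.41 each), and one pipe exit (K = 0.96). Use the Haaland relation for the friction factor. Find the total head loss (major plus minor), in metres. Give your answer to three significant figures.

H_L ≈ 9.85 m

V = 4Q/(πD²) = 3.040 m/s; V²/2g = 0.4710 m
Re = 5.15×10^5, ε/D = 0.00110 → f = 0.02061 (Haaland)
Major: h_f = f(L/D)·V²/2g = 0.02061·132.5·0.4710 = 1.286 m
Minor: ΣK = 18.2; h_m = ΣK·V²/2g = 8.563 m
Total H_L = 1.286 + 8.563 = 9.849 m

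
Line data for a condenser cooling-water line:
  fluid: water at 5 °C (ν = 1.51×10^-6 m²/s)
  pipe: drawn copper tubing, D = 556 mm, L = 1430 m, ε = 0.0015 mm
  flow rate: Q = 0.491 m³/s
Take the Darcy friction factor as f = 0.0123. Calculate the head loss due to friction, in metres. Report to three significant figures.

V = 4Q/(πD²) = 4·0.491/(π·0.556²) = 2.022 m/s
h_f = f(L/D)V²/(2g) = 0.01230·(1430/0.556)·2.022²/(2·9.81) = 6.594 m

h_f ≈ 6.59 m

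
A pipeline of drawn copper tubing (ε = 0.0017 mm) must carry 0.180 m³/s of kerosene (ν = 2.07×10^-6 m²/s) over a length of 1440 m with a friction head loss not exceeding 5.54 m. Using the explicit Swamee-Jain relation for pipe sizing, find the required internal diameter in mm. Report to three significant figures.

Swamee-Jain (Type III): D = 0.66·[ε^1.25·(LQ²/(gh_f))^4.75 + ν·Q^9.4·(L/(gh_f))^5.2]^0.04
LQ²/(gh_f) = 0.8585; L/(gh_f) = 26.50
Term 1 = ε^1.25·(…)^4.75 = 2.97×10^-8; Term 2 = ν·Q^9.4·(…)^5.2 = 5.20×10^-6
D = 0.66·(2.97×10^-8 + 5.20×10^-6)^0.04 = 0.4058 m = 406 mm
Check: V = 1.39 m/s, Re = 2.73×10^5, f = 0.01468, h_f = 5.14 m ≈ 5.54 m ✓

D ≈ 406 mm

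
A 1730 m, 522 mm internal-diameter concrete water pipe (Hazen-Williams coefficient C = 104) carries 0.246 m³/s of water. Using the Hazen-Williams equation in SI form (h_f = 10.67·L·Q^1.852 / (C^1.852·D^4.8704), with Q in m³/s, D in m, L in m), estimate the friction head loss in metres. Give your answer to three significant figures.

h_f = 10.67·1730·0.246^1.852 / (104^1.852·0.522^4.8704) = 5.994 m

h_f ≈ 5.99 m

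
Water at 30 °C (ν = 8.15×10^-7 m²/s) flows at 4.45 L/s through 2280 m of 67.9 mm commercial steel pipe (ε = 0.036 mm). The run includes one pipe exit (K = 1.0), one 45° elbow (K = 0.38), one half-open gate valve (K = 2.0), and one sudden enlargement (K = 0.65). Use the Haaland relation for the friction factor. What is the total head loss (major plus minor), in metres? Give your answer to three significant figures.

H_L ≈ 52.4 m

V = 4Q/(πD²) = 1.229 m/s; V²/2g = 0.07698 m
Re = 1.02×10^5, ε/D = 5.30×10^-4 → f = 0.02013 (Haaland)
Major: h_f = f(L/D)·V²/2g = 0.02013·33579·0.07698 = 52.04 m
Minor: ΣK = 4.03; h_m = ΣK·V²/2g = 0.3102 m
Total H_L = 52.04 + 0.3102 = 52.35 m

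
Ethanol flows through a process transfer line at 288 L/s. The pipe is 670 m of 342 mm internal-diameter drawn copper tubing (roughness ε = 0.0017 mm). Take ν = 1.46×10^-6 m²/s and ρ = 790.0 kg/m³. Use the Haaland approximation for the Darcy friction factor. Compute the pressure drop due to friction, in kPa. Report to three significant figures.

Δp ≈ 93.4 kPa

V = 4Q/(πD²) = 4·0.288/(π·0.342²) = 3.135 m/s
Re = VD/ν = 3.135·0.342/1.46×10^-6 = 7.34×10^5 → turbulent
ε/D = 0.0017/342 = 4.97×10^-6
Haaland: f = 0.01228
h_f = f(L/D)V²/(2g) = 0.01228·(670/0.342)·3.135²/(2·9.81) = 12.05 m
Δp = ρg·h_f = 790.0·9.81·12.05 = 93.40 kPa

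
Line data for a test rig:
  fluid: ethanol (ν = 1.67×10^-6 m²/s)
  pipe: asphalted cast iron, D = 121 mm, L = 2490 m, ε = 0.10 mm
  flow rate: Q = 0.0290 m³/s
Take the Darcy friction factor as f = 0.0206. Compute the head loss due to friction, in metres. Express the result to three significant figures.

V = 4Q/(πD²) = 4·0.0290/(π·0.121²) = 2.522 m/s
h_f = f(L/D)V²/(2g) = 0.02060·(2490/0.121)·2.522²/(2·9.81) = 137.4 m

h_f ≈ 137 m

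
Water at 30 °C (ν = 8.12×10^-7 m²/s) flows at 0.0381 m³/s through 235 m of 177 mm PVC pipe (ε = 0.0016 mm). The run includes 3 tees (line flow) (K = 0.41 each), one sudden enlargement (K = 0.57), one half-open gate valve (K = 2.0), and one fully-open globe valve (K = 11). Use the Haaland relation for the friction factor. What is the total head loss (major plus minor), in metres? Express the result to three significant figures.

V = 4Q/(πD²) = 1.548 m/s; V²/2g = 0.1222 m
Re = 3.38×10^5, ε/D = 9.04×10^-6 → f = 0.01411 (Haaland)
Major: h_f = f(L/D)·V²/2g = 0.01411·1328·0.1222 = 2.289 m
Minor: ΣK = 14.8; h_m = ΣK·V²/2g = 1.809 m
Total H_L = 2.289 + 1.809 = 4.098 m

H_L ≈ 4.10 m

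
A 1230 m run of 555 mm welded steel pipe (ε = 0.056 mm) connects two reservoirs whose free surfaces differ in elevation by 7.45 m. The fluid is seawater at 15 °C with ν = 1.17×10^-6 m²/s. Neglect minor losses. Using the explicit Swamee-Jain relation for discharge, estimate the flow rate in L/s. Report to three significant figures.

Q ≈ 537 L/s

Swamee-Jain (Type II): Q = -0.965·√(gD⁵h_f/L)·ln[ε/(3.7D) + √(3.17ν²L/(gD³h_f))]
√(gD⁵h_f/L) = √(9.81·0.555⁵·7.45/1230) = 0.05594
ε/(3.7D) = 2.73×10^-5; √(3.17ν²L/(gD³h_f)) = 2.07×10^-5
Q = -0.965·0.05594·ln(4.794×10^-5) = 0.5368 m³/s
Check: V = 2.22 m/s, Re = 1.05×10^6, f = 0.01346, h_f = 7.49 m ≈ 7.45 m ✓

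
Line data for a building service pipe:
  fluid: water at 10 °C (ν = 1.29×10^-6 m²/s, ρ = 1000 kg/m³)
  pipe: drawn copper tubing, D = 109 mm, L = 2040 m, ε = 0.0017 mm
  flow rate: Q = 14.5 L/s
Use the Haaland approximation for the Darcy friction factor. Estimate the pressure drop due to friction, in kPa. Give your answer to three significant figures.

Δp ≈ 382 kPa

V = 4Q/(πD²) = 4·0.0145/(π·0.109²) = 1.554 m/s
Re = VD/ν = 1.554·0.109/1.29×10^-6 = 1.31×10^5 → turbulent
ε/D = 0.0017/109 = 1.56×10^-5
Haaland: f = 0.01692
h_f = f(L/D)V²/(2g) = 0.01692·(2040/0.109)·1.554²/(2·9.81) = 38.98 m
Δp = ρg·h_f = 1000·9.81·38.98 = 382.4 kPa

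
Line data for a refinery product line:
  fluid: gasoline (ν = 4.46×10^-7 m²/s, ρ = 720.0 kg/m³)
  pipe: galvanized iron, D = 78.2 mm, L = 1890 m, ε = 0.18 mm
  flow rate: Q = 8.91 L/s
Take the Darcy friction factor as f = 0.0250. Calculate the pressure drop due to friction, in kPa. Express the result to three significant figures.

V = 4Q/(πD²) = 4·0.00891/(π·0.0782²) = 1.855 m/s
h_f = f(L/D)V²/(2g) = 0.02500·(1890/0.0782)·1.855²/(2·9.81) = 106.0 m
Δp = ρg·h_f = 720.0·9.81·106.0 = 748.6 kPa

Δp ≈ 749 kPa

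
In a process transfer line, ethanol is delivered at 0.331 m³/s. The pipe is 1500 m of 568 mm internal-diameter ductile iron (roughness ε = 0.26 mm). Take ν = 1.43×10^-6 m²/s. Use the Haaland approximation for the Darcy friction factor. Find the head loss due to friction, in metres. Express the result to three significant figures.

V = 4Q/(πD²) = 4·0.331/(π·0.568²) = 1.306 m/s
Re = VD/ν = 1.306·0.568/1.43×10^-6 = 5.19×10^5 → turbulent
ε/D = 0.26/568 = 4.58×10^-4
Haaland: f = 0.01727
h_f = f(L/D)V²/(2g) = 0.01727·(1500/0.568)·1.306²/(2·9.81) = 3.967 m

h_f ≈ 3.97 m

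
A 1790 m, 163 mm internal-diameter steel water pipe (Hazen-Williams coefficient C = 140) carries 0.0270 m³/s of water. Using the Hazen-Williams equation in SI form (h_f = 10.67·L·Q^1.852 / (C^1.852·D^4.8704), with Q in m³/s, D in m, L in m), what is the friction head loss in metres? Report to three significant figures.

h_f ≈ 17.3 m

h_f = 10.67·1790·0.0270^1.852 / (140^1.852·0.163^4.8704) = 17.31 m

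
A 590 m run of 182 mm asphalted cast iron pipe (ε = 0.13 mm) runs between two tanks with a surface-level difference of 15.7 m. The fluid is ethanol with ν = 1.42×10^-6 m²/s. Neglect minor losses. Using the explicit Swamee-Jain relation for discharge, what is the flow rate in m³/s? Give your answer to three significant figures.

Q ≈ 0.0576 m³/s

Swamee-Jain (Type II): Q = -0.965·√(gD⁵h_f/L)·ln[ε/(3.7D) + √(3.17ν²L/(gD³h_f))]
√(gD⁵h_f/L) = √(9.81·0.182⁵·15.7/590) = 0.007220
ε/(3.7D) = 1.93×10^-4; √(3.17ν²L/(gD³h_f)) = 6.37×10^-5
Q = -0.965·0.007220·ln(2.568×10^-4) = 0.05760 m³/s
Check: V = 2.21 m/s, Re = 2.84×10^5, f = 0.01952, h_f = 15.8 m ≈ 15.7 m ✓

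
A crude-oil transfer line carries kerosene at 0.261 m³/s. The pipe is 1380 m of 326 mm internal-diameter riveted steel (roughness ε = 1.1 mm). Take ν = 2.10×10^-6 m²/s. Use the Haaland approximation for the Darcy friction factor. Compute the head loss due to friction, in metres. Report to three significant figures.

V = 4Q/(πD²) = 4·0.261/(π·0.326²) = 3.127 m/s
Re = VD/ν = 3.127·0.326/2.10×10^-6 = 4.85×10^5 → turbulent
ε/D = 1.1/326 = 0.00337
Haaland: f = 0.02734
h_f = f(L/D)V²/(2g) = 0.02734·(1380/0.326)·3.127²/(2·9.81) = 57.67 m

h_f ≈ 57.7 m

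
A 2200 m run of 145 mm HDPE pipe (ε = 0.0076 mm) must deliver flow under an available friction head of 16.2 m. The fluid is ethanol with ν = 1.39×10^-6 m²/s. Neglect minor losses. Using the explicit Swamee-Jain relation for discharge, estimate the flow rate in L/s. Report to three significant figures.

Q ≈ 17.9 L/s

Swamee-Jain (Type II): Q = -0.965·√(gD⁵h_f/L)·ln[ε/(3.7D) + √(3.17ν²L/(gD³h_f))]
√(gD⁵h_f/L) = √(9.81·0.145⁵·16.2/2200) = 0.002152
ε/(3.7D) = 1.42×10^-5; √(3.17ν²L/(gD³h_f)) = 1.67×10^-4
Q = -0.965·0.002152·ln(1.809×10^-4) = 0.01789 m³/s
Check: V = 1.08 m/s, Re = 1.13×10^5, f = 0.01775, h_f = 16.1 m ≈ 16.2 m ✓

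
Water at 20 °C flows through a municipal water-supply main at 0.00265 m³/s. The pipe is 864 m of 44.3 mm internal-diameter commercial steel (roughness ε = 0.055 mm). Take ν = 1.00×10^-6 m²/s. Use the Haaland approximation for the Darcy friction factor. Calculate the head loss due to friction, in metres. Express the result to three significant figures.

V = 4Q/(πD²) = 4·0.00265/(π·0.0443²) = 1.719 m/s
Re = VD/ν = 1.719·0.0443/1.00×10^-6 = 7.62×10^4 → turbulent
ε/D = 0.055/44.3 = 0.00124
Haaland: f = 0.02331
h_f = f(L/D)V²/(2g) = 0.02331·(864/0.0443)·1.719²/(2·9.81) = 68.50 m

h_f ≈ 68.5 m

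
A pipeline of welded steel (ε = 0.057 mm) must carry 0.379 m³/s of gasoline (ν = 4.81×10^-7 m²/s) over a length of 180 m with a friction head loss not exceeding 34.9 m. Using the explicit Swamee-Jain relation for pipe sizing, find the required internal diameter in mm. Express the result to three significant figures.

Swamee-Jain (Type III): D = 0.66·[ε^1.25·(LQ²/(gh_f))^4.75 + ν·Q^9.4·(L/(gh_f))^5.2]^0.04
LQ²/(gh_f) = 0.07552; L/(gh_f) = 0.5257
Term 1 = ε^1.25·(…)^4.75 = 2.32×10^-11; Term 2 = ν·Q^9.4·(…)^5.2 = 1.86×10^-12
D = 0.66·(2.32×10^-11 + 1.86×10^-12)^0.04 = 0.2486 m = 249 mm
Check: V = 7.81 m/s, Re = 4.04×10^6, f = 0.01442, h_f = 32.4 m ≈ 34.9 m ✓

D ≈ 249 mm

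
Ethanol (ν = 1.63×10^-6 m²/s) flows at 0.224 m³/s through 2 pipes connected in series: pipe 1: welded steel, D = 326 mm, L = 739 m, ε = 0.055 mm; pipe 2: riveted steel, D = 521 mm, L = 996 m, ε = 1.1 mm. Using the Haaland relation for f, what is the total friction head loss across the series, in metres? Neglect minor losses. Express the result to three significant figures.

H ≈ 15.0 m

Pipe 1: V = 2.684 m/s, Re = 5.37×10^5, ε/D = 1.69×10^-4, f = 0.01489, h_1 = f(L/D)V²/2g = 12.39 m
Pipe 2: V = 1.051 m/s, Re = 3.36×10^5, ε/D = 0.00211, f = 0.02427, h_2 = f(L/D)V²/2g = 2.610 m
Series → Q common, losses add: H = Σh = 15.00 m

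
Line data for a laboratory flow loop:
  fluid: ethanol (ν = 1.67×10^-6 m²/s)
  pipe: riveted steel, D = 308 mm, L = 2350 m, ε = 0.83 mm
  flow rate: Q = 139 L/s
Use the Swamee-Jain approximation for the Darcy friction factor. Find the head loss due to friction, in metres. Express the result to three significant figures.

V = 4Q/(πD²) = 4·0.139/(π·0.308²) = 1.866 m/s
Re = VD/ν = 1.866·0.308/1.67×10^-6 = 3.44×10^5 → turbulent
ε/D = 0.83/308 = 0.00269
Swamee-Jain: f = 0.02596
h_f = f(L/D)V²/(2g) = 0.02596·(2350/0.308)·1.866²/(2·9.81) = 35.13 m

h_f ≈ 35.1 m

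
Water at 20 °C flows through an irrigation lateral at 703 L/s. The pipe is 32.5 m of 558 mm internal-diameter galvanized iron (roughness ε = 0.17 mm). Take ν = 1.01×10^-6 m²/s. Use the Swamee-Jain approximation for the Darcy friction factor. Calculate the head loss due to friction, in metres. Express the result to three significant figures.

V = 4Q/(πD²) = 4·0.703/(π·0.558²) = 2.875 m/s
Re = VD/ν = 2.875·0.558/1.01×10^-6 = 1.59×10^6 → turbulent
ε/D = 0.17/558 = 3.05×10^-4
Swamee-Jain: f = 0.01554
h_f = f(L/D)V²/(2g) = 0.01554·(32.5/0.558)·2.875²/(2·9.81) = 0.3811 m

h_f ≈ 0.381 m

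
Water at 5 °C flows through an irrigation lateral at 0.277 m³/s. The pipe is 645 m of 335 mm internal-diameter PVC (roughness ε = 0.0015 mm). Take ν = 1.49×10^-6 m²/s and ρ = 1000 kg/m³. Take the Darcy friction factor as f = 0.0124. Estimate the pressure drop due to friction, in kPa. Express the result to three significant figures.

Δp ≈ 118 kPa

V = 4Q/(πD²) = 4·0.277/(π·0.335²) = 3.143 m/s
h_f = f(L/D)V²/(2g) = 0.01240·(645/0.335)·3.143²/(2·9.81) = 12.02 m
Δp = ρg·h_f = 1000·9.81·12.02 = 117.9 kPa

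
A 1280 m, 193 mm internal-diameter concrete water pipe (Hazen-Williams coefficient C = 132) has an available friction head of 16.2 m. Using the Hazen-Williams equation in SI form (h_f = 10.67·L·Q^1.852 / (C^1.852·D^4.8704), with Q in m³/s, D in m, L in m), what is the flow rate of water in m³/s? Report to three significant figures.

Q ≈ 0.0459 m³/s

Rearranging: Q = [h_f·C^1.852·D^4.8704 / (10.67·L)]^(1/1.852)
Q = [16.2·132^1.852·0.193^4.8704 / (10.67·1280)]^0.540 = 0.04591 m³/s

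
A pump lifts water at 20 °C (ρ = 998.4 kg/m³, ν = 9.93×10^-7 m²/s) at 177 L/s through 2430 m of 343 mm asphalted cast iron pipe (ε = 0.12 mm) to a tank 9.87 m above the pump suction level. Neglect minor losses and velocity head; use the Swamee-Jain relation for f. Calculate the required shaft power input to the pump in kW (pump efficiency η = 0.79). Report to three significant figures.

P_shaft ≈ 69.6 kW

V = 4Q/(πD²) = 1.916 m/s; Re = 6.62×10^5; ε/D = 3.50×10^-4; f = 0.01649
h_f = f(L/D)V²/2g = 21.85 m
Total head H = z + h_f = 9.87 + 21.85 = 31.72 m
P_hyd = ρgQH = 998.4·9.81·0.177·31.72 = 54.98 kW
P_shaft = P_hyd/η = 54.98/0.79 = 69.60 kW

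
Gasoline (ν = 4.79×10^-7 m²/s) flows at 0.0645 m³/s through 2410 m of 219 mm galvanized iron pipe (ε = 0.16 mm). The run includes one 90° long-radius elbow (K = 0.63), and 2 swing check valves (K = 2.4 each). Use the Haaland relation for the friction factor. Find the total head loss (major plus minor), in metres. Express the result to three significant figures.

H_L ≈ 31.5 m

V = 4Q/(πD²) = 1.712 m/s; V²/2g = 0.1494 m
Re = 7.83×10^5, ε/D = 7.31×10^-4 → f = 0.01868 (Haaland)
Major: h_f = f(L/D)·V²/2g = 0.01868·11005·0.1494 = 30.71 m
Minor: ΣK = 5.43; h_m = ΣK·V²/2g = 0.8115 m
Total H_L = 30.71 + 0.8115 = 31.53 m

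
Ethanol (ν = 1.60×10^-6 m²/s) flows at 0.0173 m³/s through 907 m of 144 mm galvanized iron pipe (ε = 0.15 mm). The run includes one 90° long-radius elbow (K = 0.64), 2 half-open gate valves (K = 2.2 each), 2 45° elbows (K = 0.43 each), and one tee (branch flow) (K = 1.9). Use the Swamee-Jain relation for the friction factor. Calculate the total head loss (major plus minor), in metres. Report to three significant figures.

V = 4Q/(πD²) = 1.062 m/s; V²/2g = 0.05751 m
Re = 9.56×10^4, ε/D = 0.00104 → f = 0.02258 (Swamee-Jain)
Major: h_f = f(L/D)·V²/2g = 0.02258·6299·0.05751 = 8.180 m
Minor: ΣK = 7.80; h_m = ΣK·V²/2g = 0.4486 m
Total H_L = 8.180 + 0.4486 = 8.628 m

H_L ≈ 8.63 m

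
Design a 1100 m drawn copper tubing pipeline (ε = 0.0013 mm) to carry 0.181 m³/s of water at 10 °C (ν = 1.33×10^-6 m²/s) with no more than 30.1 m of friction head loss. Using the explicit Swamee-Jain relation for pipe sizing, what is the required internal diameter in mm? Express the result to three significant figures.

Swamee-Jain (Type III): D = 0.66·[ε^1.25·(LQ²/(gh_f))^4.75 + ν·Q^9.4·(L/(gh_f))^5.2]^0.04
LQ²/(gh_f) = 0.1220; L/(gh_f) = 3.725
Term 1 = ε^1.25·(…)^4.75 = 2.01×10^-12; Term 2 = ν·Q^9.4·(…)^5.2 = 1.31×10^-10
D = 0.66·(2.01×10^-12 + 1.31×10^-10)^0.04 = 0.2657 m = 266 mm
Check: V = 3.26 m/s, Re = 6.52×10^5, f = 0.01258, h_f = 28.3 m ≈ 30.1 m ✓

D ≈ 266 mm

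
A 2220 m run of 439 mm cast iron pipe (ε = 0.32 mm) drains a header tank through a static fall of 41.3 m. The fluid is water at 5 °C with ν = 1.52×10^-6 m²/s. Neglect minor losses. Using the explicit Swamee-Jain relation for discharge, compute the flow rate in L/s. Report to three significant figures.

Q ≈ 444 L/s

Swamee-Jain (Type II): Q = -0.965·√(gD⁵h_f/L)·ln[ε/(3.7D) + √(3.17ν²L/(gD³h_f))]
√(gD⁵h_f/L) = √(9.81·0.439⁵·41.3/2220) = 0.05455
ε/(3.7D) = 1.97×10^-4; √(3.17ν²L/(gD³h_f)) = 2.18×10^-5
Q = -0.965·0.05455·ln(2.188×10^-4) = 0.4436 m³/s
Check: V = 2.93 m/s, Re = 8.46×10^5, f = 0.01876, h_f = 41.5 m ≈ 41.3 m ✓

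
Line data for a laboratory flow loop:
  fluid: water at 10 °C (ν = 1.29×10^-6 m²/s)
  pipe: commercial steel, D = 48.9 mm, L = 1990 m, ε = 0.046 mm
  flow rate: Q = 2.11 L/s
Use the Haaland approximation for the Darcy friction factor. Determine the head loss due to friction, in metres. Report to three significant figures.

h_f ≈ 63.1 m

V = 4Q/(πD²) = 4·0.00211/(π·0.0489²) = 1.124 m/s
Re = VD/ν = 1.124·0.0489/1.29×10^-6 = 4.26×10^4 → turbulent
ε/D = 0.046/48.9 = 9.41×10^-4
Haaland: f = 0.02411
h_f = f(L/D)V²/(2g) = 0.02411·(1990/0.0489)·1.124²/(2·9.81) = 63.12 m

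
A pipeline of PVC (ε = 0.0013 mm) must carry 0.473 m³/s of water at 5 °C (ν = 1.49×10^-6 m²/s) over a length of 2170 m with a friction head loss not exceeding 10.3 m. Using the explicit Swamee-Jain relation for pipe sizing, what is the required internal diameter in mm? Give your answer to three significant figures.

Swamee-Jain (Type III): D = 0.66·[ε^1.25·(LQ²/(gh_f))^4.75 + ν·Q^9.4·(L/(gh_f))^5.2]^0.04
LQ²/(gh_f) = 4.805; L/(gh_f) = 21.48
Term 1 = ε^1.25·(…)^4.75 = 7.59×10^-5; Term 2 = ν·Q^9.4·(…)^5.2 = 0.0110
D = 0.66·(7.59×10^-5 + 0.0110)^0.04 = 0.5513 m = 551 mm
Check: V = 1.98 m/s, Re = 7.33×10^5, f = 0.01229, h_f = 9.68 m ≈ 10.3 m ✓

D ≈ 551 mm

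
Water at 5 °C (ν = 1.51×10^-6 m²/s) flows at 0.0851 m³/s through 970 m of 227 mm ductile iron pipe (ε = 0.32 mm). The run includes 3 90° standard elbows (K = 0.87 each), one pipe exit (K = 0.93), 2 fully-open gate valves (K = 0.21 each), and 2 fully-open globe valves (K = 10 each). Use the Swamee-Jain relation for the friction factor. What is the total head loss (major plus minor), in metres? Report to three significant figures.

V = 4Q/(πD²) = 2.103 m/s; V²/2g = 0.2254 m
Re = 3.16×10^5, ε/D = 0.00141 → f = 0.02226 (Swamee-Jain)
Major: h_f = f(L/D)·V²/2g = 0.02226·4273·0.2254 = 21.44 m
Minor: ΣK = 24.0; h_m = ΣK·V²/2g = 5.400 m
Total H_L = 21.44 + 5.400 = 26.84 m

H_L ≈ 26.8 m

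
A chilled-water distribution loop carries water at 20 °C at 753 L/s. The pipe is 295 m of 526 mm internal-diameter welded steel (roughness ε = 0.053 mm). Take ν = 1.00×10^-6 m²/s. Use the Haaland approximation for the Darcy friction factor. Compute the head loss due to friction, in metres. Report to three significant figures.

V = 4Q/(πD²) = 4·0.753/(π·0.526²) = 3.465 m/s
Re = VD/ν = 3.465·0.526/1.00×10^-6 = 1.82×10^6 → turbulent
ε/D = 0.053/526 = 1.01×10^-4
Haaland: f = 0.01281
h_f = f(L/D)V²/(2g) = 0.01281·(295/0.526)·3.465²/(2·9.81) = 4.398 m

h_f ≈ 4.40 m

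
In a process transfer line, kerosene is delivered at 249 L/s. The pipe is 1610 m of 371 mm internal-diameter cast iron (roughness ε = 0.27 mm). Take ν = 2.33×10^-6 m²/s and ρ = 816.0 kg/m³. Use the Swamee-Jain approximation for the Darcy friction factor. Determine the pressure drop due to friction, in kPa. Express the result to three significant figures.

Δp ≈ 182 kPa

V = 4Q/(πD²) = 4·0.249/(π·0.371²) = 2.303 m/s
Re = VD/ν = 2.303·0.371/2.33×10^-6 = 3.67×10^5 → turbulent
ε/D = 0.27/371 = 7.28×10^-4
Swamee-Jain: f = 0.01932
h_f = f(L/D)V²/(2g) = 0.01932·(1610/0.371)·2.303²/(2·9.81) = 22.68 m
Δp = ρg·h_f = 816.0·9.81·22.68 = 181.5 kPa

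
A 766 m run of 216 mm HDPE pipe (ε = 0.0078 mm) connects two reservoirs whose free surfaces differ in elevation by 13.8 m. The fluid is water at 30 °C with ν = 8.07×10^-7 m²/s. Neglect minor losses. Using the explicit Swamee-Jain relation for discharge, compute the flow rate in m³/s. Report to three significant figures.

Swamee-Jain (Type II): Q = -0.965·√(gD⁵h_f/L)·ln[ε/(3.7D) + √(3.17ν²L/(gD³h_f))]
√(gD⁵h_f/L) = √(9.81·0.216⁵·13.8/766) = 0.009116
ε/(3.7D) = 9.76×10^-6; √(3.17ν²L/(gD³h_f)) = 3.40×10^-5
Q = -0.965·0.009116·ln(4.381×10^-5) = 0.08828 m³/s
Check: V = 2.41 m/s, Re = 6.45×10^5, f = 0.01315, h_f = 13.8 m ≈ 13.8 m ✓

Q ≈ 0.0883 m³/s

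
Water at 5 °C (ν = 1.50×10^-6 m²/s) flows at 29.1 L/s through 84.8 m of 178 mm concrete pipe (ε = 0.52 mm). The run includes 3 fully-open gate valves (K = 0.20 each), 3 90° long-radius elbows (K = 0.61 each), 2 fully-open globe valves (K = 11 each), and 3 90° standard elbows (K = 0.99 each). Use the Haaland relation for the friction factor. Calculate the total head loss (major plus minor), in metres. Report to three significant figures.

H_L ≈ 2.80 m

V = 4Q/(πD²) = 1.169 m/s; V²/2g = 0.06970 m
Re = 1.39×10^5, ε/D = 0.00292 → f = 0.02689 (Haaland)
Major: h_f = f(L/D)·V²/2g = 0.02689·476.4·0.06970 = 0.8930 m
Minor: ΣK = 27.4; h_m = ΣK·V²/2g = 1.910 m
Total H_L = 0.8930 + 1.910 = 2.803 m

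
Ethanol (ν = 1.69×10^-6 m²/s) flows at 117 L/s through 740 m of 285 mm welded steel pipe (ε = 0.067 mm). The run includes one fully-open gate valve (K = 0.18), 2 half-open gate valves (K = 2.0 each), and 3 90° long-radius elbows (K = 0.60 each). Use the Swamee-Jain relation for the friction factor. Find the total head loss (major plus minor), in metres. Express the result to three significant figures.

H_L ≈ 8.38 m

V = 4Q/(πD²) = 1.834 m/s; V²/2g = 0.1714 m
Re = 3.09×10^5, ε/D = 2.35×10^-4 → f = 0.01653 (Swamee-Jain)
Major: h_f = f(L/D)·V²/2g = 0.01653·2596·0.1714 = 7.360 m
Minor: ΣK = 5.98; h_m = ΣK·V²/2g = 1.025 m
Total H_L = 7.360 + 1.025 = 8.385 m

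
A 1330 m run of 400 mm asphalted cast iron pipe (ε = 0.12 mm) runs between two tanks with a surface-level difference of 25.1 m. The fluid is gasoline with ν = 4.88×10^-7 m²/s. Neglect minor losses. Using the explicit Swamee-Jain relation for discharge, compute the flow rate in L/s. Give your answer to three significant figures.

Swamee-Jain (Type II): Q = -0.965·√(gD⁵h_f/L)·ln[ε/(3.7D) + √(3.17ν²L/(gD³h_f))]
√(gD⁵h_f/L) = √(9.81·0.400⁵·25.1/1330) = 0.04354
ε/(3.7D) = 8.11×10^-5; √(3.17ν²L/(gD³h_f)) = 7.98×10^-6
Q = -0.965·0.04354·ln(8.906×10^-5) = 0.3919 m³/s
Check: V = 3.12 m/s, Re = 2.56×10^6, f = 0.01531, h_f = 25.2 m ≈ 25.1 m ✓

Q ≈ 392 L/s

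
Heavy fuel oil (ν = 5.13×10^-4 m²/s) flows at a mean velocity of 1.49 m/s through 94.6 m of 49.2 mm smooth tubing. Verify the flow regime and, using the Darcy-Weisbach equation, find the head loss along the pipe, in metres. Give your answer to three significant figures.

Re = VD/ν = 1.49·0.04920/5.13×10^-4 = 143 → laminar (Re < 2300)
f = 64/Re = 0.4479
h_f = f(L/D)V²/(2g) = 0.4479·(94.6/0.04920)·1.49²/(2·9.81) = 97.44 m

h_f ≈ 97.4 m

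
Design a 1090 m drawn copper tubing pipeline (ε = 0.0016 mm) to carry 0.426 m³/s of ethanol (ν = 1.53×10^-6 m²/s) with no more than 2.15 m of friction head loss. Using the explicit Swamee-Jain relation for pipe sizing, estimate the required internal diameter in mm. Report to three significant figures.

Swamee-Jain (Type III): D = 0.66·[ε^1.25·(LQ²/(gh_f))^4.75 + ν·Q^9.4·(L/(gh_f))^5.2]^0.04
LQ²/(gh_f) = 9.379; L/(gh_f) = 51.68
Term 1 = ε^1.25·(…)^4.75 = 0.00236; Term 2 = ν·Q^9.4·(…)^5.2 = 0.408
D = 0.66·(0.00236 + 0.408)^0.04 = 0.6369 m = 637 mm
Check: V = 1.34 m/s, Re = 5.57×10^5, f = 0.01289, h_f = 2.01 m ≈ 2.15 m ✓

D ≈ 637 mm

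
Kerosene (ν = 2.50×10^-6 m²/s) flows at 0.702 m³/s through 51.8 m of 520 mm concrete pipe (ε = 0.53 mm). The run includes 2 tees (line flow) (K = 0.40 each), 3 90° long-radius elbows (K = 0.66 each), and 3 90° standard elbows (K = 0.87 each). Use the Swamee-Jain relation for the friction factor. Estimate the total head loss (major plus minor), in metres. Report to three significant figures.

V = 4Q/(πD²) = 3.306 m/s; V²/2g = 0.5569 m
Re = 6.88×10^5, ε/D = 0.00102 → f = 0.02027 (Swamee-Jain)
Major: h_f = f(L/D)·V²/2g = 0.02027·99.62·0.5569 = 1.124 m
Minor: ΣK = 5.39; h_m = ΣK·V²/2g = 3.002 m
Total H_L = 1.124 + 3.002 = 4.126 m

H_L ≈ 4.13 m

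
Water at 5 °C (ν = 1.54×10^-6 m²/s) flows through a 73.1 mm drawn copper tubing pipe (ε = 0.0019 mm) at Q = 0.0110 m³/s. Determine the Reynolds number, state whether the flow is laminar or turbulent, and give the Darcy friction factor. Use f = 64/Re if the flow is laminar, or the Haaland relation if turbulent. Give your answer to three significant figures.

V = 4Q/(πD²) = 2.621 m/s
Re = VD/ν = 2.621·0.0731/1.54×10^-6 = 1.24×10^5
Re > 4000 → turbulent; ε/D = 2.60×10^-5
Haaland: f = 0.01716

Re ≈ 1.24×10^5; turbulent; f ≈ 0.0172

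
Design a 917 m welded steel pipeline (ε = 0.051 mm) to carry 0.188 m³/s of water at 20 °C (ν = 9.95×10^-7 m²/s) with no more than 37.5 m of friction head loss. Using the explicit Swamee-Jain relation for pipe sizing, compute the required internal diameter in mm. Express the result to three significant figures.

Swamee-Jain (Type III): D = 0.66·[ε^1.25·(LQ²/(gh_f))^4.75 + ν·Q^9.4·(L/(gh_f))^5.2]^0.04
LQ²/(gh_f) = 0.08810; L/(gh_f) = 2.493
Term 1 = ε^1.25·(…)^4.75 = 4.20×10^-11; Term 2 = ν·Q^9.4·(…)^5.2 = 1.73×10^-11
D = 0.66·(4.20×10^-11 + 1.73×10^-11)^0.04 = 0.2573 m = 257 mm
Check: V = 3.62 m/s, Re = 9.35×10^5, f = 0.01481, h_f = 35.2 m ≈ 37.5 m ✓

D ≈ 257 mm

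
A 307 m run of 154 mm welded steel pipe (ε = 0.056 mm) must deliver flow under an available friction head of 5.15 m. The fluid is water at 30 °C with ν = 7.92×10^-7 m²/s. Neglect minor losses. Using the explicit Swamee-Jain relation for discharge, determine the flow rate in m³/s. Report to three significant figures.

Swamee-Jain (Type II): Q = -0.965·√(gD⁵h_f/L)·ln[ε/(3.7D) + √(3.17ν²L/(gD³h_f))]
√(gD⁵h_f/L) = √(9.81·0.154⁵·5.15/307) = 0.003775
ε/(3.7D) = 9.83×10^-5; √(3.17ν²L/(gD³h_f)) = 5.75×10^-5
Q = -0.965·0.003775·ln(1.558×10^-4) = 0.03194 m³/s
Check: V = 1.71 m/s, Re = 3.33×10^5, f = 0.01734, h_f = 5.18 m ≈ 5.15 m ✓

Q ≈ 0.0319 m³/s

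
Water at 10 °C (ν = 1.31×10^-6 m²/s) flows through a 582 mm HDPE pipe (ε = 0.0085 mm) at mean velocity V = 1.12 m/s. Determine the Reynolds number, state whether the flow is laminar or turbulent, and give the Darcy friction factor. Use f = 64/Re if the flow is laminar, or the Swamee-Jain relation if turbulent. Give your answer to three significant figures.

Re = VD/ν = 1.120·0.582/1.31×10^-6 = 4.98×10^5
Re > 4000 → turbulent; ε/D = 1.46×10^-5
Swamee-Jain: f = 0.01333

Re ≈ 4.98×10^5; turbulent; f ≈ 0.0133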